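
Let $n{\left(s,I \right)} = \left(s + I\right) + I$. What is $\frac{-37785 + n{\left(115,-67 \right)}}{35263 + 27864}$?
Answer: $- \frac{37804}{63127} \approx -0.59886$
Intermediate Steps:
$n{\left(s,I \right)} = s + 2 I$ ($n{\left(s,I \right)} = \left(I + s\right) + I = s + 2 I$)
$\frac{-37785 + n{\left(115,-67 \right)}}{35263 + 27864} = \frac{-37785 + \left(115 + 2 \left(-67\right)\right)}{35263 + 27864} = \frac{-37785 + \left(115 - 134\right)}{63127} = \left(-37785 - 19\right) \frac{1}{63127} = \left(-37804\right) \frac{1}{63127} = - \frac{37804}{63127}$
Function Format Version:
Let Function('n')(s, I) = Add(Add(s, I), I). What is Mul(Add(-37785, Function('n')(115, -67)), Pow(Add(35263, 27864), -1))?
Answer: Rational(-37804, 63127) ≈ -0.59886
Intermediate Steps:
Function('n')(s, I) = Add(s, Mul(2, I)) (Function('n')(s, I) = Add(Add(I, s), I) = Add(s, Mul(2, I)))
Mul(Add(-37785, Function('n')(115, -67)), Pow(Add(35263, 27864), -1)) = Mul(Add(-37785, Add(115, Mul(2, -67))), Pow(Add(35263, 27864), -1)) = Mul(Add(-37785, Add(115, -134)), Pow(63127, -1)) = Mul(Add(-37785, -19), Rational(1, 63127)) = Mul(-37804, Rational(1, 63127)) = Rational(-37804, 63127)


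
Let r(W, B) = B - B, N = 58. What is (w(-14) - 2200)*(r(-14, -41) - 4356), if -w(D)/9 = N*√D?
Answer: 9583200 + 2273832*I*√14 ≈ 9.5832e+6 + 8.5079e+6*I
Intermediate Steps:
w(D) = -522*√D
r(W, B) = 0
(w(-14) - 2200)*(r(-14, -41) - 4356) = (-522*I*√14 - 2200)*(0 - 4356) = (-522*I*√14 - 2200)*(-4356) = (-2200 - 522*I*√14)*(-4356) = 9583200 + 2273832*I*√14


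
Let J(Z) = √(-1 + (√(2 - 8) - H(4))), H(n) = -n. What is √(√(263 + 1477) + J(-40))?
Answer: √(√(3 + I*√6) + 2*√435) ≈ 6.6007 + 0.05005*I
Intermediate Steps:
J(Z) = √(3 + I*√6) (J(Z) = √(-1 + (√(2 - 8) - (-1)*4)) = √(-1 + (√(-6) - 1*(-4))) = √(-1 + (I*√6 + 4)) = √(-1 + (4 + I*√6)) = √(3 + I*√6))
√(√(263 + 1477) + J(-40)) = √(√(263 + 1477) + √(3 + I*√6)) = √(√1740 + √(3 + I*√6)) = √(2*√435 + √(3 + I*√6)) = √(√(3 + I*√6) + 2*√435)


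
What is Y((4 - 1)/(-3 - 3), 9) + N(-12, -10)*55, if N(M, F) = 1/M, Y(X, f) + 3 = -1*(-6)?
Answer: -19/12 ≈ -1.5833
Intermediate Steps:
Y(X, f) = 3 (Y(X, f) = -3 - 1*(-6) = -3 + 6 = 3)
Y((4 - 1)/(-3 - 3), 9) + N(-12, -10)*55 = 3 + 55/(-12) = 3 - 1/12*55 = 3 - 55/12 = -19/12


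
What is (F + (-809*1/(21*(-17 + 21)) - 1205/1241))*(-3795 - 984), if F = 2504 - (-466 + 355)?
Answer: -432488143503/34748 ≈ -1.2446e+7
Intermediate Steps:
F = 2615 (F = 2504 - 1*(-111) = 2504 + 111 = 2615)
(F + (-809*1/(21*(-17 + 21)) - 1205/1241))*(-3795 - 984) = (2615 + (-809*1/(21*(-17 + 21)) - 1205/1241))*(-3795 - 984) = (2615 + (-809/(4*21) - 1205*1/1241))*(-4779) = (2615 + (-809/84 - 1205/1241))*(-4779) = (2615 - 1105189/104244)*(-4779) = (271492871/104244)*(-4779) = -432488143503/34748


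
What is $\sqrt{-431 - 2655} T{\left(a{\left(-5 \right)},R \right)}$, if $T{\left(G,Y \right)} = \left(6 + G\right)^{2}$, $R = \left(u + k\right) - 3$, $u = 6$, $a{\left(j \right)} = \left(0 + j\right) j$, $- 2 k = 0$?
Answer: $961 i \sqrt{3086} \approx 53385.0 i$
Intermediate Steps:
$k = 0$ ($k = \left(- \frac{1}{2}\right) 0 = 0$)
$a{\left(j \right)} = j^{2}$ ($a{\left(j \right)} = j j = j^{2}$)
$R = 3$ ($R = \left(6 + 0\right) - 3 = 6 - 3 = 3$)
$\sqrt{-431 - 2655} T{\left(a{\left(-5 \right)},R \right)} = \sqrt{-431 - 2655} \left(6 + \left(-5\right)^{2}\right)^{2} = \sqrt{-3086} \left(6 + 25\right)^{2} = i \sqrt{3086} \cdot 31^{2} = i \sqrt{3086} \cdot 961 = 961 i \sqrt{3086}$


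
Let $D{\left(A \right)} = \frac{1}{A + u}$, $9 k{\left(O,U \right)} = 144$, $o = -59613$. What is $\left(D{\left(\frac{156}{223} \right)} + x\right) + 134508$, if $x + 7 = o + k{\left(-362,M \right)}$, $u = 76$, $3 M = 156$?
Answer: $\frac{1281158239}{17104} \approx 74904.0$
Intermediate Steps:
$M = 52$ ($M = \frac{1}{3} \cdot 156 = 52$)
$k{\left(O,U \right)} = 16$ ($k{\left(O,U \right)} = \frac{1}{9} \cdot 144 = 16$)
$D{\left(A \right)} = \frac{1}{76 + A}$ ($D{\left(A \right)} = \frac{1}{A + 76} = \frac{1}{76 + A}$)
$x = -59604$ ($x = -7 + \left(-59613 + 16\right) = -7 - 59597 = -59604$)
$\left(D{\left(\frac{156}{223} \right)} + x\right) + 134508 = \left(\frac{1}{76 + \frac{156}{223}} - 59604\right) + 134508 = \left(\frac{1}{\frac{17104}{223}} - 59604\right) + 134508 = \left(\frac{223}{17104} - 59604\right) + 134508 = - \frac{1019466593}{17104} + 134508 = \frac{1281158239}{17104}$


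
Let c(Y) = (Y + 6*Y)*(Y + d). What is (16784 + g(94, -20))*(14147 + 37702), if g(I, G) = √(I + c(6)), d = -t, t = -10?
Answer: 870233616 + 51849*√766 ≈ 8.7167e+8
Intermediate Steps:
d = 10 (d = -1*(-10) = 10)
c(Y) = 7*Y*(10 + Y) (c(Y) = (Y + 6*Y)*(Y + 10) = (7*Y)*(10 + Y) = 7*Y*(10 + Y))
g(I, G) = √(672 + I) (g(I, G) = √(I + 7*6*(10 + 6)) = √(I + 7*6*16) = √(I + 672) = √(672 + I))
(16784 + g(94, -20))*(14147 + 37702) = (16784 + √(672 + 94))*(14147 + 37702) = (16784 + √766)*51849 = 870233616 + 51849*√766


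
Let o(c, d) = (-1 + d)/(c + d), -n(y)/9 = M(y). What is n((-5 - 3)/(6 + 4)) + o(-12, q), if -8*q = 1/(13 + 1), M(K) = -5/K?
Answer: -302173/5380 ≈ -56.166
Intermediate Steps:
q = -1/112 (q = -1/(8*(13 + 1)) = -⅛/14 = -⅛*1/14 = -1/112 ≈ -0.0089286)
n(y) = 45/y (n(y) = -(-45)/y = 45/y)
o(c, d) = (-1 + d)/(c + d)
n((-5 - 3)/(6 + 4)) + o(-12, q) = 45/(((-5 - 3)/(6 + 4))) + (-1 - 1/112)/(-12 - 1/112) = 45/((-8/10)) - 113/112/(-1345/112) = 45/((-8*⅒)) - 112/1345*(-113/112) = 45/(-⅘) + 113/1345 = 45*(-5/4) + 113/1345 = -225/4 + 113/1345 = -302173/5380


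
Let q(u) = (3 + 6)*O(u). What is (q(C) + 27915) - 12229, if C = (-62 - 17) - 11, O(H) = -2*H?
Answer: 17306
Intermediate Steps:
C = -90 (C = -79 - 11 = -90)
q(u) = -18*u (q(u) = (3 + 6)*(-2*u) = 9*(-2*u) = -18*u)
(q(C) + 27915) - 12229 = (-18*(-90) + 27915) - 12229 = (1620 + 27915) - 12229 = 29535 - 12229 = 17306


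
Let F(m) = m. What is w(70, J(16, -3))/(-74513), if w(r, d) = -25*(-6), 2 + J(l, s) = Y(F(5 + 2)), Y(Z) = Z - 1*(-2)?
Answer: -150/74513 ≈ -0.0020131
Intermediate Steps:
Y(Z) = 2 + Z (Y(Z) = Z + 2 = 2 + Z)
J(l, s) = 7 (J(l, s) = -2 + (2 + (5 + 2)) = -2 + (2 + 7) = -2 + 9 = 7)
w(r, d) = 150
w(70, J(16, -3))/(-74513) = 150/(-74513) = 150*(-1/74513) = -150/74513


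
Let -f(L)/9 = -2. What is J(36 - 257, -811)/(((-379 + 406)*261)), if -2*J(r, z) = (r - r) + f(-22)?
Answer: -1/783 ≈ -0.0012771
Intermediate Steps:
f(L) = 18 (f(L) = -9*(-2) = 18)
J(r, z) = -9 (J(r, z) = -((r - r) + 18)/2 = -(0 + 18)/2 = -½*18 = -9)
J(36 - 257, -811)/(((-379 + 406)*261)) = -9*1/(261*(-379 + 406)) = -9/(27*261) = -9/7047 = -9*1/7047 = -1/783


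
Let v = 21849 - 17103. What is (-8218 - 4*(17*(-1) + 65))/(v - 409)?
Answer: -8410/4337 ≈ -1.9391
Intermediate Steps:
v = 4746
(-8218 - 4*(17*(-1) + 65))/(v - 409) = (-8218 - 4*(17*(-1) + 65))/(4746 - 409) = (-8218 - 4*(-17 + 65))/4337 = (-8218 - 4*48)*(1/4337) = (-8218 - 192)*(1/4337) = -8410*1/4337 = -8410/4337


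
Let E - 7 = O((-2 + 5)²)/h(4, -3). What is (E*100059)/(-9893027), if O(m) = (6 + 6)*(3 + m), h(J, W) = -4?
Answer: 2901711/9893027 ≈ 0.29331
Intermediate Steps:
O(m) = 36 + 12*m (O(m) = 12*(3 + m) = 36 + 12*m)
E = -29 (E = 7 + (36 + 12*(-2 + 5)²)/(-4) = 7 + (36 + 12*3²)*(-¼) = 7 + (36 + 12*9)*(-¼) = 7 + (36 + 108)*(-¼) = 7 + 144*(-¼) = 7 - 36 = -29)
(E*100059)/(-9893027) = -29*100059/(-9893027) = -2901711*(-1/9893027) = 2901711/9893027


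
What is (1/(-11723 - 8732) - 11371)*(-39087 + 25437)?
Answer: 634981090380/4091 ≈ 1.5521e+8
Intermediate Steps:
(1/(-11723 - 8732) - 11371)*(-39087 + 25437) = (1/(-20455) - 11371)*(-13650) = (-1/20455 - 11371)*(-13650) = -232593806/20455*(-13650) = 634981090380/4091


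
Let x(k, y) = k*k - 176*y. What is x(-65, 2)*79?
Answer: 305967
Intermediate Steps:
x(k, y) = k**2 - 176*y
x(-65, 2)*79 = ((-65)**2 - 176*2)*79 = (4225 - 352)*79 = 3873*79 = 305967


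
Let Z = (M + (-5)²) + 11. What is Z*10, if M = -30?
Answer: 60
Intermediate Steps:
Z = 6 (Z = (-30 + (-5)²) + 11 = (-30 + 25) + 11 = -5 + 11 = 6)
Z*10 = 6*10 = 60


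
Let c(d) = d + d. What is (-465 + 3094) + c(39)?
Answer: 2707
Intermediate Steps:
c(d) = 2*d
(-465 + 3094) + c(39) = (-465 + 3094) + 2*39 = 2629 + 78 = 2707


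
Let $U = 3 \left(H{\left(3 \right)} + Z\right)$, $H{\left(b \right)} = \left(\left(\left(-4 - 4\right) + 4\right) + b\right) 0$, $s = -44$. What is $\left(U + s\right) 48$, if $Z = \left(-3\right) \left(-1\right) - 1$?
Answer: $-1824$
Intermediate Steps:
$H{\left(b \right)} = 0$ ($H{\left(b \right)} = \left(\left(-8 + 4\right) + b\right) 0 = \left(-4 + b\right) 0 = 0$)
$Z = 2$ ($Z = 3 - 1 = 2$)
$U = 6$ ($U = 3 \left(0 + 2\right) = 3 \cdot 2 = 6$)
$\left(U + s\right) 48 = \left(6 - 44\right) 48 = \left(-38\right) 48 = -1824$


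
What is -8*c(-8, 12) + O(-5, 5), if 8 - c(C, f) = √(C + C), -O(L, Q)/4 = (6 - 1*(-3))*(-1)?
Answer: -28 + 32*I ≈ -28.0 + 32.0*I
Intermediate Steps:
O(L, Q) = 36 (O(L, Q) = -4*(6 - 1*(-3))*(-1) = -4*(6 + 3)*(-1) = -36*(-1) = -4*(-9) = 36)
c(C, f) = 8 - √2*√C (c(C, f) = 8 - √(C + C) = 8 - √(2*C) = 8 - √2*√C)
-8*c(-8, 12) + O(-5, 5) = -8*(8 - √2*√(-8)) + 36 = -8*(8 - √2*2*I*√2) + 36 = -8*(8 - 4*I) + 36 = (-64 + 32*I) + 36 = -28 + 32*I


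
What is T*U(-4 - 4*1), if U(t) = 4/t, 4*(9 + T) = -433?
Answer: 469/8 ≈ 58.625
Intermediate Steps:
T = -469/4 (T = -9 + (¼)*(-433) = -9 - 433/4 = -469/4 ≈ -117.25)
T*U(-4 - 4*1) = -469/(-4 - 4*1) = -469/(-4 - 4) = -469/(-8) = -469*(-1)/8 = -469/4*(-½) = 469/8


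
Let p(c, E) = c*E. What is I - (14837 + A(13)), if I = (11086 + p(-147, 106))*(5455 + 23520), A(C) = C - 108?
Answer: -130286342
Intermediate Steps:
A(C) = -108 + C
p(c, E) = E*c
I = -130271600 (I = (11086 + 106*(-147))*(5455 + 23520) = (11086 - 15582)*28975 = -4496*28975 = -130271600)
I - (14837 + A(13)) = -130271600 - (14837 + (-108 + 13)) = -130271600 - (14837 - 95) = -130271600 - 1*14742 = -130271600 - 14742 = -130286342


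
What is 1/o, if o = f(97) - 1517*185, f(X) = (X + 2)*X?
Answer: -1/271042 ≈ -3.6895e-6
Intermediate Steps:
f(X) = X*(2 + X) (f(X) = (2 + X)*X = X*(2 + X))
o = -271042 (o = 97*(2 + 97) - 1517*185 = 97*99 - 280645 = 9603 - 280645 = -271042)
1/o = 1/(-271042) = -1/271042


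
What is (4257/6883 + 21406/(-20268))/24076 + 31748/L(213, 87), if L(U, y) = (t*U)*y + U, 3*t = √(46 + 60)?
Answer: -5988432340187699/3543048419563369080 + 920692*√106/18987885 ≈ 0.49753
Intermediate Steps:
t = √106/3 (t = √(46 + 60)/3 = √106/3 ≈ 3.4319)
L(U, y) = U + U*y*√106/3 (L(U, y) = ((√106/3)*U)*y + U = (U*√106/3)*y + U = U*y*√106/3 + U = U + U*y*√106/3)
(4257/6883 + 21406/(-20268))/24076 + 31748/L(213, 87) = (4257/6883 + 21406/(-20268))/24076 + 31748/(((⅓)*213*(3 + 87*√106))) = (4257*(1/6883) + 21406*(-1/20268))*(1/24076) + 31748/(213 + 6177*√106) = (4257/6883 - 10703/10134)*(1/24076) + 31748/(213 + 6177*√106) = -30528311/69752322*1/24076 + 31748/(213 + 6177*√106) = -30528311/1679356904472 + 31748/(213 + 6177*√106)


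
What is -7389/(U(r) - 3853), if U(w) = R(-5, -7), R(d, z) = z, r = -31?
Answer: 7389/3860 ≈ 1.9142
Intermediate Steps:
U(w) = -7
-7389/(U(r) - 3853) = -7389/(-7 - 3853) = -7389/(-3860) = -7389*(-1/3860) = 7389/3860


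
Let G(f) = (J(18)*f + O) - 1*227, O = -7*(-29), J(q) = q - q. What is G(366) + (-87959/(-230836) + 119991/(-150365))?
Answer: -847504010801/34709655140 ≈ -24.417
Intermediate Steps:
J(q) = 0
O = 203
G(f) = -24 (G(f) = (0*f + 203) - 1*227 = (0 + 203) - 227 = 203 - 227 = -24)
G(366) + (-87959/(-230836) + 119991/(-150365)) = -24 + (-87959/(-230836) + 119991/(-150365)) = -24 + (-87959*(-1/230836) + 119991*(-1/150365)) = -24 + (87959/230836 - 119991/150365) = -24 - 14472287441/34709655140 = -847504010801/34709655140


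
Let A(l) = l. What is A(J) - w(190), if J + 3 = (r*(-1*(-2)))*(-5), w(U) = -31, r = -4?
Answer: 68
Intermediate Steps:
J = 37 (J = -3 - (-4)*(-2)*(-5) = -3 - 4*2*(-5) = -3 - 8*(-5) = -3 + 40 = 37)
A(J) - w(190) = 37 - 1*(-31) = 37 + 31 = 68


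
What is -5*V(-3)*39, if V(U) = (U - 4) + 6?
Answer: 195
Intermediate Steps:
V(U) = 2 + U (V(U) = (-4 + U) + 6 = 2 + U)
-5*V(-3)*39 = -5*(2 - 3)*39 = -5*(-1)*39 = 5*39 = 195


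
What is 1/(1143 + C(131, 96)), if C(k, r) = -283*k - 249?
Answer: -1/36179 ≈ -2.7640e-5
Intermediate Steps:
C(k, r) = -249 - 283*k
1/(1143 + C(131, 96)) = 1/(1143 + (-249 - 283*131)) = 1/(1143 + (-249 - 37073)) = 1/(1143 - 37322) = 1/(-36179) = -1/36179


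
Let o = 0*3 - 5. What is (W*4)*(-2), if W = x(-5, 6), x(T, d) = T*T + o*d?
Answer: 40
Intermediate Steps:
o = -5 (o = 0 - 5 = -5)
x(T, d) = T**2 - 5*d (x(T, d) = T*T - 5*d = T**2 - 5*d)
W = -5 (W = (-5)**2 - 5*6 = 25 - 30 = -5)
(W*4)*(-2) = -5*4*(-2) = -20*(-2) = 40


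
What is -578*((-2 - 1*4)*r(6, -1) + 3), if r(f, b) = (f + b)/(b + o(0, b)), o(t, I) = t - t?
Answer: -19074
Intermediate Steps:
o(t, I) = 0
r(f, b) = (b + f)/b (r(f, b) = (f + b)/(b + 0) = (b + f)/b)
-578*((-2 - 1*4)*r(6, -1) + 3) = -578*((-2 - 1*4)*((-1 + 6)/(-1)) + 3) = -578*((-2 - 4)*(-1*5) + 3) = -578*(-6*(-5) + 3) = -578*(30 + 3) = -578*33 = -19074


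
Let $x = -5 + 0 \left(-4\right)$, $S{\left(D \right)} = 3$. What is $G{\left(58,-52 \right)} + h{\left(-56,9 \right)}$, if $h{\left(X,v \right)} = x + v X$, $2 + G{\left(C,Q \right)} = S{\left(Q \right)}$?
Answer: $-508$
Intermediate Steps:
$G{\left(C,Q \right)} = 1$ ($G{\left(C,Q \right)} = -2 + 3 = 1$)
$x = -5$ ($x = -5 + 0 = -5$)
$h{\left(X,v \right)} = -5 + X v$ ($h{\left(X,v \right)} = -5 + v X = -5 + X v$)
$G{\left(58,-52 \right)} + h{\left(-56,9 \right)} = 1 - 509 = -508$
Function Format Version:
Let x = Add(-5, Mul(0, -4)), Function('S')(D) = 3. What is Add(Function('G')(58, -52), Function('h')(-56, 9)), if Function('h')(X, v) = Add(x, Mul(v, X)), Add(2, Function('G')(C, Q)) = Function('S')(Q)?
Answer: -508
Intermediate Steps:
Function('G')(C, Q) = 1 (Function('G')(C, Q) = Add(-2, 3) = 1)
x = -5 (x = Add(-5, 0) = -5)
Function('h')(X, v) = Add(-5, Mul(X, v)) (Function('h')(X, v) = Add(-5, Mul(v, X)) = Add(-5, Mul(X, v)))
Add(Function('G')(58, -52), Function('h')(-56, 9)) = Add(1, Add(-5, Mul(-56, 9))) = Add(1, Add(-5, -504)) = Add(1, -509) = -508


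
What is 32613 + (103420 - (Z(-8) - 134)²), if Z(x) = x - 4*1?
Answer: 114717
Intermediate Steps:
Z(x) = -4 + x (Z(x) = x - 4 = -4 + x)
32613 + (103420 - (Z(-8) - 134)²) = 32613 + (103420 - ((-4 - 8) - 134)²) = 32613 + (103420 - (-12 - 134)²) = 32613 + (103420 - 1*(-146)²) = 32613 + (103420 - 1*21316) = 32613 + (103420 - 21316) = 32613 + 82104 = 114717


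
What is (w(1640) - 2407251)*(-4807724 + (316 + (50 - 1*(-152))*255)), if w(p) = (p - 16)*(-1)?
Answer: 11456363794750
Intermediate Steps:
w(p) = 16 - p (w(p) = (-16 + p)*(-1) = 16 - p)
(w(1640) - 2407251)*(-4807724 + (316 + (50 - 1*(-152))*255)) = ((16 - 1*1640) - 2407251)*(-4807724 + (316 + (50 - 1*(-152))*255)) = ((16 - 1640) - 2407251)*(-4807724 + (316 + (50 + 152)*255)) = (-1624 - 2407251)*(-4807724 + (316 + 202*255)) = -2408875*(-4807724 + (316 + 51510)) = -2408875*(-4807724 + 51826) = -2408875*(-4755898) = 11456363794750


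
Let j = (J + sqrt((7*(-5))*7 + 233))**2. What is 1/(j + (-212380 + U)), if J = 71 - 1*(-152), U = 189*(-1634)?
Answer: -I/(892*sqrt(3) + 471489*I) ≈ -2.1209e-6 - 6.9499e-9*I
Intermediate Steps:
U = -308826
J = 223 (J = 71 + 152 = 223)
j = (223 + 2*I*sqrt(3))**2 (j = (223 + sqrt((7*(-5))*7 + 233))**2 = (223 + sqrt(-35*7 + 233))**2 = (223 + sqrt(-245 + 233))**2 = (223 + sqrt(-12))**2 = (223 + 2*I*sqrt(3))**2 ≈ 49717.0 + 1545.0*I)
1/(j + (-212380 + U)) = 1/((49717 + 892*I*sqrt(3)) + (-212380 - 308826)) = 1/((49717 + 892*I*sqrt(3)) - 521206) = 1/(-471489 + 892*I*sqrt(3))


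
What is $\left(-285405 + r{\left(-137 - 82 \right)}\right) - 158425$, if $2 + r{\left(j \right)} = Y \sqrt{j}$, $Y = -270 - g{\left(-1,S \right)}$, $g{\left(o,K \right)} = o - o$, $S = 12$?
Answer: $-443832 - 270 i \sqrt{219} \approx -4.4383 \cdot 10^{5} - 3995.6 i$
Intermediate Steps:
$g{\left(o,K \right)} = 0$
$Y = -270$ ($Y = -270 - 0 = -270 + 0 = -270$)
$r{\left(j \right)} = -2 - 270 \sqrt{j}$
$\left(-285405 + r{\left(-137 - 82 \right)}\right) - 158425 = \left(-285405 - \left(2 + 270 \sqrt{-137 - 82}\right)\right) - 158425 = \left(-285405 - \left(2 + 270 \sqrt{-219}\right)\right) - 158425 = \left(-285405 - \left(2 + 270 i \sqrt{219}\right)\right) - 158425 = \left(-285407 - 270 i \sqrt{219}\right) - 158425 = -443832 - 270 i \sqrt{219}$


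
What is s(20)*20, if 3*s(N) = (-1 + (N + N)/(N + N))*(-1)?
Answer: 0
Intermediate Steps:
s(N) = 0 (s(N) = ((-1 + (N + N)/(N + N))*(-1))/3 = ((-1 + (2*N)/((2*N)))*(-1))/3 = ((-1 + (2*N)*(1/(2*N)))*(-1))/3 = ((-1 + 1)*(-1))/3 = (0*(-1))/3 = (⅓)*0 = 0)
s(20)*20 = 0*20 = 0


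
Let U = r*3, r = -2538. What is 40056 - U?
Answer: 47670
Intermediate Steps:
U = -7614 (U = -2538*3 = -7614)
40056 - U = 40056 - 1*(-7614) = 40056 + 7614 = 47670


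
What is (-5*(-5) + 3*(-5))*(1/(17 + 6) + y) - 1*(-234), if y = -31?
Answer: -1738/23 ≈ -75.565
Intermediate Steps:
(-5*(-5) + 3*(-5))*(1/(17 + 6) + y) - 1*(-234) = (-5*(-5) + 3*(-5))*(1/(17 + 6) - 31) - 1*(-234) = (25 - 15)*(1/23 - 31) + 234 = 10*(1/23 - 31) + 234 = 10*(-712/23) + 234 = -7120/23 + 234 = -1738/23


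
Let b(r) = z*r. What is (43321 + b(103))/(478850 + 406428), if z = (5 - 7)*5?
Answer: 42291/885278 ≈ 0.047771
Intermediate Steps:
z = -10 (z = -2*5 = -10)
b(r) = -10*r
(43321 + b(103))/(478850 + 406428) = (43321 - 10*103)/(478850 + 406428) = (43321 - 1030)/885278 = 42291*(1/885278) = 42291/885278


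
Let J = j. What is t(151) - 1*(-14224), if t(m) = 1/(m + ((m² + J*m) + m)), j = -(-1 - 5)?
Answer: 341504017/24009 ≈ 14224.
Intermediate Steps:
j = 6 (j = -1*(-6) = 6)
J = 6
t(m) = 1/(m² + 8*m) (t(m) = 1/(m + ((m² + 6*m) + m)) = 1/(m + (m² + 7*m)) = 1/(m² + 8*m))
t(151) - 1*(-14224) = 1/(151*(8 + 151)) - 1*(-14224) = (1/151)/159 + 14224 = (1/151)*(1/159) + 14224 = 1/24009 + 14224 = 341504017/24009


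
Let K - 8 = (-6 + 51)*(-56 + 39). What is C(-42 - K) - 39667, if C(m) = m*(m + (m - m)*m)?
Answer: 471558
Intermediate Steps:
K = -757 (K = 8 + (-6 + 51)*(-56 + 39) = 8 + 45*(-17) = 8 - 765 = -757)
C(m) = m² (C(m) = m*(m + 0*m) = m*(m + 0) = m*m = m²)
C(-42 - K) - 39667 = (-42 - 1*(-757))² - 39667 = (-42 + 757)² - 39667 = 715² - 39667 = 511225 - 39667 = 471558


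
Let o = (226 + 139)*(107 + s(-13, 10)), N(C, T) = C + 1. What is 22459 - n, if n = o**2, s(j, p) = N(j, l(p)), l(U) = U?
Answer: -1202333166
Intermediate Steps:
N(C, T) = 1 + C
s(j, p) = 1 + j
o = 34675 (o = (226 + 139)*(107 + (1 - 13)) = 365*(107 - 12) = 365*95 = 34675)
n = 1202355625 (n = 34675**2 = 1202355625)
22459 - n = 22459 - 1*1202355625 = 22459 - 1202355625 = -1202333166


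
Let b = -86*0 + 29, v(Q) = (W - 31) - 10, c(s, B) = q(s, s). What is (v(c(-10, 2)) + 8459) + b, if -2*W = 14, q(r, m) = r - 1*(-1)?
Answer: 8440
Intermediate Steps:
q(r, m) = 1 + r (q(r, m) = r + 1 = 1 + r)
W = -7 (W = -½*14 = -7)
c(s, B) = 1 + s
v(Q) = -48 (v(Q) = (-7 - 31) - 10 = -38 - 10 = -48)
b = 29 (b = 0 + 29 = 29)
(v(c(-10, 2)) + 8459) + b = (-48 + 8459) + 29 = 8411 + 29 = 8440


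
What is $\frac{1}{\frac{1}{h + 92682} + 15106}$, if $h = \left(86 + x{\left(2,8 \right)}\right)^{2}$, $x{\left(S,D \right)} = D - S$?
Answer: $\frac{101146}{1527911477} \approx 6.6199 \cdot 10^{-5}$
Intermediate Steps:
$h = 8464$ ($h = \left(86 + \left(8 - 2\right)\right)^{2} = \left(86 + 6\right)^{2} = 92^{2} = 8464$)
$\frac{1}{\frac{1}{h + 92682} + 15106} = \frac{1}{\frac{1}{8464 + 92682} + 15106} = \frac{1}{\frac{1}{101146} + 15106} = \frac{1}{\frac{1527911477}{101146}} = \frac{101146}{1527911477}$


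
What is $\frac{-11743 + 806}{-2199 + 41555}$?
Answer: $- \frac{10937}{39356} \approx -0.2779$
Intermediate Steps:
$\frac{-11743 + 806}{-2199 + 41555} = - \frac{10937}{39356}$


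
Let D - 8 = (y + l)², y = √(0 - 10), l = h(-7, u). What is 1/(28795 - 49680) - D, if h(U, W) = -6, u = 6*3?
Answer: -710091/20885 + 12*I*√10 ≈ -34.0 + 37.947*I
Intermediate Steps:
u = 18
l = -6
y = I*√10 (y = √(-10) = I*√10 ≈ 3.1623*I)
D = 8 + (-6 + I*√10)² (D = 8 + (I*√10 - 6)² = 8 + (-6 + I*√10)² ≈ 34.0 - 37.947*I)
1/(28795 - 49680) - D = 1/(28795 - 49680) - (34 - 12*I*√10) = 1/(-20885) + (-34 + 12*I*√10) = -1/20885 + (-34 + 12*I*√10) = -710091/20885 + 12*I*√10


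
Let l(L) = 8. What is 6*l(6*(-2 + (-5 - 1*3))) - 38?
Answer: 10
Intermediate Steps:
6*l(6*(-2 + (-5 - 1*3))) - 38 = 6*8 - 38 = 48 - 38 = 10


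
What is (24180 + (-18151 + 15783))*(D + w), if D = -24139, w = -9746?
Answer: -739099620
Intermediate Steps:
(24180 + (-18151 + 15783))*(D + w) = (24180 + (-18151 + 15783))*(-24139 - 9746) = (24180 - 2368)*(-33885) = 21812*(-33885) = -739099620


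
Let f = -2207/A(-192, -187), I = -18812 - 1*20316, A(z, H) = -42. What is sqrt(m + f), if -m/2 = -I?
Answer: 11*I*sqrt(1140090)/42 ≈ 279.65*I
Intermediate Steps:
I = -39128 (I = -18812 - 20316 = -39128)
m = -78256 (m = -(-2)*(-39128) = -2*39128 = -78256)
f = 2207/42 (f = -2207/(-42) = -2207*(-1/42) = 2207/42 ≈ 52.548)
sqrt(m + f) = sqrt(-78256 + 2207/42) = sqrt(-3284545/42) = 11*I*sqrt(1140090)/42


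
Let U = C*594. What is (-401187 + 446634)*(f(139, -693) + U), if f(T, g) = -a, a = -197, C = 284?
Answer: 7675680171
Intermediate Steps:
U = 168696 (U = 284*594 = 168696)
f(T, g) = 197 (f(T, g) = -1*(-197) = 197)
(-401187 + 446634)*(f(139, -693) + U) = (-401187 + 446634)*(197 + 168696) = 45447*168893 = 7675680171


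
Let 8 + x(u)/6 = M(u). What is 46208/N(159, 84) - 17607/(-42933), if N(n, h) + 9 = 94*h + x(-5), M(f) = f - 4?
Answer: 706972853/111411135 ≈ 6.3456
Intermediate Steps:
M(f) = -4 + f
x(u) = -72 + 6*u (x(u) = -48 + 6*(-4 + u) = -48 + (-24 + 6*u) = -72 + 6*u)
N(n, h) = -111 + 94*h (N(n, h) = -9 + (94*h + (-72 + 6*(-5))) = -9 + (94*h + (-72 - 30)) = -9 + (94*h - 102) = -9 + (-102 + 94*h) = -111 + 94*h)
46208/N(159, 84) - 17607/(-42933) = 46208/(-111 + 94*84) - 17607/(-42933) = 46208/(-111 + 7896) - 17607*(-1/42933) = 46208/7785 + 5869/14311 = 706972853/111411135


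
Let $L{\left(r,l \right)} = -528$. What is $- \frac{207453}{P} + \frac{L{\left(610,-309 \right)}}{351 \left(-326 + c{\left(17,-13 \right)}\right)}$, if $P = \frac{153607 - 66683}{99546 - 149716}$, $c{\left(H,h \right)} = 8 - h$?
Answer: $\frac{185703266900237}{1550941470} \approx 1.1974 \cdot 10^{5}$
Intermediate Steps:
$P = - \frac{43462}{25085}$ ($P = \frac{86924}{-50170} = 86924 \left(- \frac{1}{50170}\right) = - \frac{43462}{25085} \approx -1.7326$)
$- \frac{207453}{P} + \frac{L{\left(610,-309 \right)}}{351 \left(-326 + c{\left(17,-13 \right)}\right)} = - \frac{207453}{- \frac{43462}{25085}} - \frac{528}{351 \left(-326 + \left(8 - -13\right)\right)} = \left(-207453\right) \left(- \frac{25085}{43462}\right) - \frac{528}{351 \left(-326 + \left(8 + 13\right)\right)} = \frac{5203958505}{43462} - \frac{528}{351 \left(-326 + 21\right)} = \frac{5203958505}{43462} - \frac{528}{351 \left(-305\right)} = \frac{5203958505}{43462} - \frac{528}{-107055} = \frac{5203958505}{43462} - - \frac{176}{35685} = \frac{5203958505}{43462} + \frac{176}{35685} = \frac{185703266900237}{1550941470}$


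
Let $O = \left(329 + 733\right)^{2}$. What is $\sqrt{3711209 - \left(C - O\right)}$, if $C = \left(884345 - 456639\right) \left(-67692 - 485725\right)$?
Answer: $17 \sqrt{819047095} \approx 4.8652 \cdot 10^{5}$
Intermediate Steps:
$O = 1127844$ ($O = 1062^{2} = 1127844$)
$C = -236699771402$ ($C = 427706 \left(-553417\right) = -236699771402$)
$\sqrt{3711209 - \left(C - O\right)} = \sqrt{3711209 + \left(1127844 - -236699771402\right)} = \sqrt{3711209 + \left(1127844 + 236699771402\right)} = \sqrt{3711209 + 236700899246} = \sqrt{236704610455} = 17 \sqrt{819047095}$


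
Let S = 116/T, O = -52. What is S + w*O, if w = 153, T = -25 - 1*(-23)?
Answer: -8014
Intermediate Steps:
T = -2 (T = -25 + 23 = -2)
S = -58 (S = 116/(-2) = 116*(-1/2) = -58)
S + w*O = -58 + 153*(-52) = -58 - 7956 = -8014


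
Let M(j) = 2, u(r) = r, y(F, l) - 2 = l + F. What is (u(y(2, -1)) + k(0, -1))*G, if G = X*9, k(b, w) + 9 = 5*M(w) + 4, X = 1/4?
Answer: 18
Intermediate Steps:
X = ¼ (X = 1*(¼) = ¼ ≈ 0.25000)
y(F, l) = 2 + F + l (y(F, l) = 2 + (l + F) = 2 + (F + l) = 2 + F + l)
k(b, w) = 5 (k(b, w) = -9 + (5*2 + 4) = -9 + (10 + 4) = -9 + 14 = 5)
G = 9/4 (G = (¼)*9 = 9/4 ≈ 2.2500)
(u(y(2, -1)) + k(0, -1))*G = ((2 + 2 - 1) + 5)*(9/4) = (3 + 5)*(9/4) = 8*(9/4) = 18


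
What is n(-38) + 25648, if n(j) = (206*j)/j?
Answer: 25854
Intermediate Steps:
n(j) = 206
n(-38) + 25648 = 206 + 25648 = 25854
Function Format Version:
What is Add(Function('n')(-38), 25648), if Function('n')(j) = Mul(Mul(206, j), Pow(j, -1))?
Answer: 25854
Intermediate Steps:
Function('n')(j) = 206
Add(Function('n')(-38), 25648) = Add(206, 25648) = 25854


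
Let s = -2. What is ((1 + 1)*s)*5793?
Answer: -23172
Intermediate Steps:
((1 + 1)*s)*5793 = ((1 + 1)*(-2))*5793 = (2*(-2))*5793 = -4*5793 = -23172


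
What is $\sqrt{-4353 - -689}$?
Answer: $4 i \sqrt{229} \approx 60.531 i$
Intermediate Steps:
$\sqrt{-4353 - -689} = \sqrt{-4353 + \left(-15 + 704\right)} = \sqrt{-4353 + 689} = \sqrt{-3664} = 4 i \sqrt{229}$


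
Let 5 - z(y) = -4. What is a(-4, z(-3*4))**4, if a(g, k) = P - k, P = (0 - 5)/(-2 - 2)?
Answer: 923521/256 ≈ 3607.5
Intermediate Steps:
P = 5/4 (P = -5/(-4) = -5*(-1/4) = 5/4 ≈ 1.2500)
z(y) = 9 (z(y) = 5 - 1*(-4) = 5 + 4 = 9)
a(g, k) = 5/4 - k
a(-4, z(-3*4))**4 = (5/4 - 1*9)**4 = (5/4 - 9)**4 = (-31/4)**4 = 923521/256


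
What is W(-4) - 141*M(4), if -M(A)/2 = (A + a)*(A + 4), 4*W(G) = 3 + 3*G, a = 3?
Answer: 63159/4 ≈ 15790.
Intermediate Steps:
W(G) = ¾ + 3*G/4 (W(G) = (3 + 3*G)/4 = ¾ + 3*G/4)
M(A) = -2*(3 + A)*(4 + A) (M(A) = -2*(A + 3)*(A + 4) = -2*(3 + A)*(4 + A))
W(-4) - 141*M(4) = (¾ + (¾)*(-4)) - 141*(-24 - 14*4 - 2*4²) = (¾ - 3) - 141*(-24 - 56 - 2*16) = -9/4 - 141*(-24 - 56 - 32) = -9/4 - 141*(-112) = -9/4 + 15792 = 63159/4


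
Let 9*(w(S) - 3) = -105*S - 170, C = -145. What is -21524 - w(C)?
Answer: -208798/9 ≈ -23200.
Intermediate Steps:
w(S) = -143/9 - 35*S/3 (w(S) = 3 + (-105*S - 170)/9 = 3 + (-170 - 105*S)/9 = 3 + (-170/9 - 35*S/3) = -143/9 - 35*S/3)
-21524 - w(C) = -21524 - (-143/9 - 35/3*(-145)) = -21524 - (-143/9 + 5075/3) = -21524 - 1*15082/9 = -21524 - 15082/9 = -208798/9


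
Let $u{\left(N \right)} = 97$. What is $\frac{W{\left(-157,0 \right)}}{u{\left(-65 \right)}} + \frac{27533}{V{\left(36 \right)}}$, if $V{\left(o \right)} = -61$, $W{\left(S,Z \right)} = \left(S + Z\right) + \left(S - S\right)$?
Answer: $- \frac{2680278}{5917} \approx -452.98$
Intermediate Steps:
$W{\left(S,Z \right)} = S + Z$ ($W{\left(S,Z \right)} = \left(S + Z\right) + 0 = S + Z$)
$\frac{W{\left(-157,0 \right)}}{u{\left(-65 \right)}} + \frac{27533}{V{\left(36 \right)}} = \frac{-157 + 0}{97} + \frac{27533}{-61} = \left(-157\right) \frac{1}{97} + 27533 \left(- \frac{1}{61}\right) = - \frac{157}{97} - \frac{27533}{61} = - \frac{2680278}{5917}$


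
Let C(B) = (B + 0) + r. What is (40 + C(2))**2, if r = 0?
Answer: 1764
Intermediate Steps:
C(B) = B (C(B) = (B + 0) + 0 = B + 0 = B)
(40 + C(2))**2 = (40 + 2)**2 = 42**2 = 1764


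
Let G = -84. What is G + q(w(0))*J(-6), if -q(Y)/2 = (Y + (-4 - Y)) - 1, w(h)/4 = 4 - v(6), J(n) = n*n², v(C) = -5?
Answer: -2244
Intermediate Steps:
J(n) = n³
w(h) = 36 (w(h) = 4*(4 - 1*(-5)) = 4*(4 + 5) = 4*9 = 36)
q(Y) = 10 (q(Y) = -2*((Y + (-4 - Y)) - 1) = -2*(-4 - 1) = -2*(-5) = 10)
G + q(w(0))*J(-6) = -84 + 10*(-6)³ = -84 + 10*(-216) = -84 - 2160 = -2244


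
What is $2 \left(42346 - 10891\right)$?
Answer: $62910$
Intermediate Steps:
$2 \left(42346 - 10891\right) = 2 \cdot 31455 = 62910$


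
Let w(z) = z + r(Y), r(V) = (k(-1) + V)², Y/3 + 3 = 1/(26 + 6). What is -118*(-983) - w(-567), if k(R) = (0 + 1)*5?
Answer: 119342839/1024 ≈ 1.1655e+5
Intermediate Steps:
k(R) = 5 (k(R) = 1*5 = 5)
Y = -285/32 (Y = -9 + 3/(26 + 6) = -9 + 3/32 = -285/32 ≈ -8.9063)
r(V) = (5 + V)²
w(z) = 15625/1024 + z (w(z) = z + (5 - 285/32)² = z + (-125/32)² = z + 15625/1024 = 15625/1024 + z)
-118*(-983) - w(-567) = -118*(-983) - (15625/1024 - 567) = 115994 - 1*(-564983/1024) = 115994 + 564983/1024 = 119342839/1024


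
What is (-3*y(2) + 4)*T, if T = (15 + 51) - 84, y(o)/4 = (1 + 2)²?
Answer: 1872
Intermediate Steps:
y(o) = 36 (y(o) = 4*(1 + 2)² = 4*3² = 4*9 = 36)
T = -18 (T = 66 - 84 = -18)
(-3*y(2) + 4)*T = (-3*36 + 4)*(-18) = (-108 + 4)*(-18) = -104*(-18) = 1872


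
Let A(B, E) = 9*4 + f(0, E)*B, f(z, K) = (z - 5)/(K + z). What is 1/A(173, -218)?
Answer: 218/8713 ≈ 0.025020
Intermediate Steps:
f(z, K) = (-5 + z)/(K + z)
A(B, E) = 36 - 5*B/E (A(B, E) = 9*4 + ((-5 + 0)/(E + 0))*B = 36 + (-5/E)*B = 36 - 5*B/E)
1/A(173, -218) = 1/(36 - 5*173/(-218)) = 1/(36 - 5*173*(-1/218)) = 1/(36 + 865/218) = 1/(8713/218) = 218/8713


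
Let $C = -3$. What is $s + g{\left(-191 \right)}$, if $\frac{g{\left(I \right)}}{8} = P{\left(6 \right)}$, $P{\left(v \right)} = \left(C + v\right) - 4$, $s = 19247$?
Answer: $19239$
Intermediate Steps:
$P{\left(v \right)} = -7 + v$ ($P{\left(v \right)} = \left(-3 + v\right) - 4 = -7 + v$)
$g{\left(I \right)} = -8$ ($g{\left(I \right)} = 8 \left(-7 + 6\right) = 8 \left(-1\right) = -8$)
$s + g{\left(-191 \right)} = 19247 - 8 = 19239$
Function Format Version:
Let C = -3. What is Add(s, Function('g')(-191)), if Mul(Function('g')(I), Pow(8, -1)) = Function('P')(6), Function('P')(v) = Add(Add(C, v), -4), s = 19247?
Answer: 19239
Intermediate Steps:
Function('P')(v) = Add(-7, v) (Function('P')(v) = Add(Add(-3, v), -4) = Add(-7, v))
Function('g')(I) = -8 (Function('g')(I) = Mul(8, Add(-7, 6)) = Mul(8, -1) = -8)
Add(s, Function('g')(-191)) = Add(19247, -8) = 19239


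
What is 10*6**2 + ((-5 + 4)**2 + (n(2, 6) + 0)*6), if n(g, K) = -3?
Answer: 343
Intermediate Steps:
10*6**2 + ((-5 + 4)**2 + (n(2, 6) + 0)*6) = 10*6**2 + ((-5 + 4)**2 + (-3 + 0)*6) = 10*36 + ((-1)**2 - 3*6) = 360 + (1 - 18) = 360 - 17 = 343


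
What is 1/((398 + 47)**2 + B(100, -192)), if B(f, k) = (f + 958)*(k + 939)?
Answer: 1/988351 ≈ 1.0118e-6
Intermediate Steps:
B(f, k) = (939 + k)*(958 + f) (B(f, k) = (958 + f)*(939 + k) = (939 + k)*(958 + f))
1/((398 + 47)**2 + B(100, -192)) = 1/((398 + 47)**2 + (899562 + 939*100 + 958*(-192) + 100*(-192))) = 1/(445**2 + (899562 + 93900 - 183936 - 19200)) = 1/(198025 + 790326) = 1/988351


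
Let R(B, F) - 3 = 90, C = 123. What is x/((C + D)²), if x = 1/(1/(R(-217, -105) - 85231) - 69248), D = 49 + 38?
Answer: -42569/129998778761250 ≈ -3.2746e-10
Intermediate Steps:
D = 87
R(B, F) = 93 (R(B, F) = 3 + 90 = 93)
x = -85138/5895636225 (x = 1/(1/(93 - 85231) - 69248) = 1/(1/(-85138) - 69248) = 1/(-1/85138 - 69248) = 1/(-5895636225/85138) = -85138/5895636225 ≈ -1.4441e-5)
x/((C + D)²) = -85138/(5895636225*(123 + 87)²) = -85138/(5895636225*(210²)) = -85138/5895636225/44100 = -85138/5895636225*1/44100 = -42569/129998778761250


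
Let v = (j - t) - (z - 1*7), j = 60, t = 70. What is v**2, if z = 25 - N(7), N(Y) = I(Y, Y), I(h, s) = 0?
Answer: 784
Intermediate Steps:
N(Y) = 0
z = 25 (z = 25 - 1*0 = 25 + 0 = 25)
v = -28 (v = (60 - 1*70) - (25 - 1*7) = (60 - 70) - (25 - 7) = -10 - 1*18 = -10 - 18 = -28)
v**2 = (-28)**2 = 784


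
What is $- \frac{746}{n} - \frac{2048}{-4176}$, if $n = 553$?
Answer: $- \frac{123922}{144333} \approx -0.85858$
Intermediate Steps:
$- \frac{746}{n} - \frac{2048}{-4176} = - \frac{746}{553} - \frac{2048}{-4176} = \left(-746\right) \frac{1}{553} - - \frac{128}{261} = - \frac{746}{553} + \frac{128}{261} = - \frac{123922}{144333}$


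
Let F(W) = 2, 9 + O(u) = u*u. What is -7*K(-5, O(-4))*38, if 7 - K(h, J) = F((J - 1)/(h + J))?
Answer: -1330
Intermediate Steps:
O(u) = -9 + u² (O(u) = -9 + u*u = -9 + u²)
K(h, J) = 5 (K(h, J) = 7 - 1*2 = 7 - 2 = 5)
-7*K(-5, O(-4))*38 = -7*5*38 = -35*38 = -1330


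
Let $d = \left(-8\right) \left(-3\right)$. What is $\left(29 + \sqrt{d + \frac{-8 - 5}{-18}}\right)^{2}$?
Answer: $\frac{\left(174 + \sqrt{890}\right)^{2}}{36} \approx 1154.1$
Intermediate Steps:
$d = 24$
$\left(29 + \sqrt{d + \frac{-8 - 5}{-18}}\right)^{2} = \left(29 + \sqrt{24 + \frac{-8 - 5}{-18}}\right)^{2} = \left(29 + \sqrt{24 - - \frac{13}{18}}\right)^{2} = \left(29 + \sqrt{24 + \frac{13}{18}}\right)^{2} = \left(29 + \sqrt{\frac{445}{18}}\right)^{2} = \left(29 + \frac{\sqrt{890}}{6}\right)^{2}$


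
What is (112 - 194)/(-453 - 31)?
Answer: 41/242 ≈ 0.16942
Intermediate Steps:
(112 - 194)/(-453 - 31) = -82/(-484) = -82*(-1/484) = 41/242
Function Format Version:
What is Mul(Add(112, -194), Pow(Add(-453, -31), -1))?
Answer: Rational(41, 242) ≈ 0.16942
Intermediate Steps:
Mul(Add(112, -194), Pow(Add(-453, -31), -1)) = Mul(-82, Pow(-484, -1)) = Mul(-82, Rational(-1, 484)) = Rational(41, 242)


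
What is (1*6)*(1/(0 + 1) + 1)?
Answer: 12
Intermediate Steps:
(1*6)*(1/(0 + 1) + 1) = 6*(1/1 + 1) = 6*(1 + 1) = 6*2 = 12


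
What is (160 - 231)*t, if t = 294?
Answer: -20874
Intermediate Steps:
(160 - 231)*t = (160 - 231)*294 = -71*294 = -20874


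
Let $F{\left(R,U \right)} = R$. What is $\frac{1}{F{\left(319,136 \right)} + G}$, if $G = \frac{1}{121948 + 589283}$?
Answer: $\frac{711231}{226882690} \approx 0.0031348$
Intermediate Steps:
$G = \frac{1}{711231} \approx 1.406 \cdot 10^{-6}$
$\frac{1}{F{\left(319,136 \right)} + G} = \frac{1}{319 + \frac{1}{711231}} = \frac{1}{\frac{226882690}{711231}} = \frac{711231}{226882690}$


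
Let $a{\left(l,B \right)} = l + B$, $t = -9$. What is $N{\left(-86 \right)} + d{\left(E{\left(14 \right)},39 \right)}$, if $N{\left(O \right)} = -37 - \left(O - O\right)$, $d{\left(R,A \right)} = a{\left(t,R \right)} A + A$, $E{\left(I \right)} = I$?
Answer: $197$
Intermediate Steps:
$a{\left(l,B \right)} = B + l$
$d{\left(R,A \right)} = A + A \left(-9 + R\right)$ ($d{\left(R,A \right)} = \left(R - 9\right) A + A = \left(-9 + R\right) A + A = A \left(-9 + R\right) + A = A + A \left(-9 + R\right)$)
$N{\left(O \right)} = -37$ ($N{\left(O \right)} = -37 - 0 = -37 + 0 = -37$)
$N{\left(-86 \right)} + d{\left(E{\left(14 \right)},39 \right)} = -37 + 39 \left(-8 + 14\right) = -37 + 39 \cdot 6 = -37 + 234 = 197$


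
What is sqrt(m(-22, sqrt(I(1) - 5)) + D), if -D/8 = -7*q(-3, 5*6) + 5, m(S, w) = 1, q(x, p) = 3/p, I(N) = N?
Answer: I*sqrt(835)/5 ≈ 5.7793*I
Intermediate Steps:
D = -172/5 (D = -8*(-21/(5*6) + 5) = -8*(-21/30 + 5) = -8*(-7*1/10 + 5) = -8*(-7/10 + 5) = -8*43/10 = -172/5 ≈ -34.400)
sqrt(m(-22, sqrt(I(1) - 5)) + D) = sqrt(1 - 172/5) = sqrt(-167/5) = I*sqrt(835)/5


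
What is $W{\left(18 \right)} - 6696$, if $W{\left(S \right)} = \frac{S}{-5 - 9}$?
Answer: $- \frac{46881}{7} \approx -6697.3$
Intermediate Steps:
$W{\left(S \right)} = - \frac{S}{14}$ ($W{\left(S \right)} = \frac{S}{-14} = S \left(- \frac{1}{14}\right) = - \frac{S}{14}$)
$W{\left(18 \right)} - 6696 = \left(- \frac{1}{14}\right) 18 - 6696 = - \frac{9}{7} - 6696 = - \frac{46881}{7}$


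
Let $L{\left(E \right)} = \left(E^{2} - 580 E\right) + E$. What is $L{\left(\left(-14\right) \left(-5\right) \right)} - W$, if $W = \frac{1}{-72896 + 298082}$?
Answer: $- \frac{8023377181}{225186} \approx -35630.0$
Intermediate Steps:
$L{\left(E \right)} = E^{2} - 579 E$
$W = \frac{1}{225186} \approx 4.4408 \cdot 10^{-6}$
$L{\left(\left(-14\right) \left(-5\right) \right)} - W = \left(-14\right) \left(-5\right) \left(-579 - -70\right) - \frac{1}{225186} = 70 \left(-579 + 70\right) - \frac{1}{225186} = 70 \left(-509\right) - \frac{1}{225186} = -35630 - \frac{1}{225186} = - \frac{8023377181}{225186}$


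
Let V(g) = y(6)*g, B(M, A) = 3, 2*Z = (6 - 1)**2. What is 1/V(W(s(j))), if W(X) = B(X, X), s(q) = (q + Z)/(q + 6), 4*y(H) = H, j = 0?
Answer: 2/9 ≈ 0.22222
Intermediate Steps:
Z = 25/2 (Z = (6 - 1)**2/2 = (1/2)*5**2 = (1/2)*25 = 25/2 ≈ 12.500)
y(H) = H/4
s(q) = (25/2 + q)/(6 + q) (s(q) = (q + 25/2)/(q + 6) = (25/2 + q)/(6 + q))
W(X) = 3
V(g) = 3*g/2 (V(g) = ((1/4)*6)*g = 3*g/2)
1/V(W(s(j))) = 1/((3/2)*3) = 1/(9/2) = 2/9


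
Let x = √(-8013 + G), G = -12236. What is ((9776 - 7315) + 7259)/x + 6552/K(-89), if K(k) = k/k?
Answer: 6552 - 9720*I*√20249/20249 ≈ 6552.0 - 68.307*I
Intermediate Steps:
K(k) = 1
x = I*√20249 (x = √(-8013 - 12236) = √(-20249) = I*√20249 ≈ 142.3*I)
((9776 - 7315) + 7259)/x + 6552/K(-89) = ((9776 - 7315) + 7259)/((I*√20249)) + 6552/1 = (2461 + 7259)*(-I*√20249/20249) + 6552*1 = 9720*(-I*√20249/20249) + 6552 = -9720*I*√20249/20249 + 6552 = 6552 - 9720*I*√20249/20249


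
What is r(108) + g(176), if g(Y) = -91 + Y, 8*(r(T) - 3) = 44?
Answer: 187/2 ≈ 93.500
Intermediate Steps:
r(T) = 17/2 (r(T) = 3 + (⅛)*44 = 3 + 11/2 = 17/2)
r(108) + g(176) = 17/2 + (-91 + 176) = 17/2 + 85 = 187/2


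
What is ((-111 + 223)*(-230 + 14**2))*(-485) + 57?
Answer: 1846937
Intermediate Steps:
((-111 + 223)*(-230 + 14**2))*(-485) + 57 = (112*(-230 + 196))*(-485) + 57 = (112*(-34))*(-485) + 57 = -3808*(-485) + 57 = 1846880 + 57 = 1846937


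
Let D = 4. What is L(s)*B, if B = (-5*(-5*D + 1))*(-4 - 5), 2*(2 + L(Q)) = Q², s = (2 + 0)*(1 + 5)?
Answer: -59850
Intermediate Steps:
s = 12 (s = 2*6 = 12)
L(Q) = -2 + Q²/2
B = -855 (B = (-5*(-5*4 + 1))*(-4 - 5) = -5*(-20 + 1)*(-9) = -5*(-19)*(-9) = 95*(-9) = -855)
L(s)*B = (-2 + (½)*12²)*(-855) = (-2 + (½)*144)*(-855) = (-2 + 72)*(-855) = 70*(-855) = -59850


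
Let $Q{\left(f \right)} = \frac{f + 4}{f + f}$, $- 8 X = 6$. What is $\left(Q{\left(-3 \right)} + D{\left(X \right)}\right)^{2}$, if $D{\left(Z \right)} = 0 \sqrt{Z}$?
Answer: $\frac{1}{36} \approx 0.027778$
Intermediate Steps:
$X = - \frac{3}{4}$ ($X = \left(- \frac{1}{8}\right) 6 = - \frac{3}{4} \approx -0.75$)
$Q{\left(f \right)} = \frac{4 + f}{2 f}$
$D{\left(Z \right)} = 0$
$\left(Q{\left(-3 \right)} + D{\left(X \right)}\right)^{2} = \left(\frac{4 - 3}{2 \left(-3\right)} + 0\right)^{2} = \left(\frac{1}{2} \left(- \frac{1}{3}\right) 1 + 0\right)^{2} = \left(- \frac{1}{6} + 0\right)^{2} = \left(- \frac{1}{6}\right)^{2} = \frac{1}{36}$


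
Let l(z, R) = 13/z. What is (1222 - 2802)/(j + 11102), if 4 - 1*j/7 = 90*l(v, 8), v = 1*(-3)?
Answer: -79/693 ≈ -0.11400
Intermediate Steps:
v = -3
j = 2758 (j = 28 - 630*13/(-3) = 28 - 630*13*(-1/3) = 28 - 630*(-13)/3 = 28 - 7*(-390) = 28 + 2730 = 2758)
(1222 - 2802)/(j + 11102) = (1222 - 2802)/(2758 + 11102) = -1580/13860 = -1580*1/13860 = -79/693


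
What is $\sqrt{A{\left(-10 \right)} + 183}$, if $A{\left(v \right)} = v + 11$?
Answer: $2 \sqrt{46} \approx 13.565$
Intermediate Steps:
$A{\left(v \right)} = 11 + v$
$\sqrt{A{\left(-10 \right)} + 183} = \sqrt{\left(11 - 10\right) + 183} = \sqrt{1 + 183} = \sqrt{184} = 2 \sqrt{46}$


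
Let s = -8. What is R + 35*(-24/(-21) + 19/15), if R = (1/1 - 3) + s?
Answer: 223/3 ≈ 74.333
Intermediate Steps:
R = -10 (R = (1/1 - 3) - 8 = (1 - 3) - 8 = -2 - 8 = -10)
R + 35*(-24/(-21) + 19/15) = -10 + 35*(-24/(-21) + 19/15) = -10 + 35*(-24*(-1/21) + 19*(1/15)) = -10 + 35*(8/7 + 19/15) = -10 + 35*(253/105) = -10 + 253/3 = 223/3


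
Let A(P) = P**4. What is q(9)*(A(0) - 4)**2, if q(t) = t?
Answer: 144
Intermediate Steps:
q(9)*(A(0) - 4)**2 = 9*(0**4 - 4)**2 = 9*(0 - 4)**2 = 9*(-4)**2 = 9*16 = 144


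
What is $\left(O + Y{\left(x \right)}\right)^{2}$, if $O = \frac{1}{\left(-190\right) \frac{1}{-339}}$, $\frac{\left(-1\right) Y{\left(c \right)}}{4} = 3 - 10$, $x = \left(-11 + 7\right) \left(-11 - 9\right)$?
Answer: $\frac{32024281}{36100} \approx 887.1$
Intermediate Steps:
$x = 80$ ($x = \left(-4\right) \left(-20\right) = 80$)
$Y{\left(c \right)} = 28$ ($Y{\left(c \right)} = - 4 \left(3 - 10\right) = \left(-4\right) \left(-7\right) = 28$)
$O = \frac{339}{190}$ ($O = \frac{1}{\left(-190\right) \left(- \frac{1}{339}\right)} = \frac{1}{\frac{190}{339}} = \frac{339}{190} \approx 1.7842$)
$\left(O + Y{\left(x \right)}\right)^{2} = \left(\frac{339}{190} + 28\right)^{2} = \left(\frac{5659}{190}\right)^{2} = \frac{32024281}{36100}$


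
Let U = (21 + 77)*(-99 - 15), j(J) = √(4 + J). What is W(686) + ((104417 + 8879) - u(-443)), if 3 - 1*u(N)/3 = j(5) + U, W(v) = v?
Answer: 80466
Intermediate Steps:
U = -11172 (U = 98*(-114) = -11172)
u(N) = 33516 (u(N) = 9 - 3*(√(4 + 5) - 11172) = 9 - 3*(√9 - 11172) = 9 - 3*(3 - 11172) = 9 - 3*(-11169) = 9 + 33507 = 33516)
W(686) + ((104417 + 8879) - u(-443)) = 686 + ((104417 + 8879) - 1*33516) = 686 + (113296 - 33516) = 686 + 79780 = 80466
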